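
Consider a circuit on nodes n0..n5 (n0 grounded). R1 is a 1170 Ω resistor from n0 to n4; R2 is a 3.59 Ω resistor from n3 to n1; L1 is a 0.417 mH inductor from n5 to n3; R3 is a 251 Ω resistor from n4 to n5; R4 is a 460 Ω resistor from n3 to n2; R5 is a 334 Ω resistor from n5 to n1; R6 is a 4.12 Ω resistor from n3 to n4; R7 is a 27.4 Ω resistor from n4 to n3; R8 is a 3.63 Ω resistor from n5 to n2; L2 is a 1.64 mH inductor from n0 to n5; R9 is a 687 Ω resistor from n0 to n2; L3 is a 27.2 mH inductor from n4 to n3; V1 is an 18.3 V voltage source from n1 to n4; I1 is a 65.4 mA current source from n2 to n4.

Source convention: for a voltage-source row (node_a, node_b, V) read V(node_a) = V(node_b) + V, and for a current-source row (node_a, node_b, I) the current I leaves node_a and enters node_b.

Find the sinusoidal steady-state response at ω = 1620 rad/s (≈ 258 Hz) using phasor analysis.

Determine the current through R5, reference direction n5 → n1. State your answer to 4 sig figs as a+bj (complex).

Apply KCL at each of the 5 non-ground nodes and solve the resulting linear system.
Node n1: branches {R2, R5, V1} → V_1 = 9.319-0.2854j
Node n2: branches {R4, R8, R9, I1} → V_2 = -0.2349+0.02162j
Node n3: branches {R2, L1, R4, R6, R7, L3} → V_3 = -0.002096+0.07565j
Node n4: branches {R1, R3, R6, R7, L3, V1, I1} → V_4 = -8.981-0.2854j
Node n5: branches {L1, R3, R5, R8, L2} → V_5 = -0.0005645+0.02130j
Source currents: i(V1)=-2.624+0.1015j

-0.02790+0.0009183j A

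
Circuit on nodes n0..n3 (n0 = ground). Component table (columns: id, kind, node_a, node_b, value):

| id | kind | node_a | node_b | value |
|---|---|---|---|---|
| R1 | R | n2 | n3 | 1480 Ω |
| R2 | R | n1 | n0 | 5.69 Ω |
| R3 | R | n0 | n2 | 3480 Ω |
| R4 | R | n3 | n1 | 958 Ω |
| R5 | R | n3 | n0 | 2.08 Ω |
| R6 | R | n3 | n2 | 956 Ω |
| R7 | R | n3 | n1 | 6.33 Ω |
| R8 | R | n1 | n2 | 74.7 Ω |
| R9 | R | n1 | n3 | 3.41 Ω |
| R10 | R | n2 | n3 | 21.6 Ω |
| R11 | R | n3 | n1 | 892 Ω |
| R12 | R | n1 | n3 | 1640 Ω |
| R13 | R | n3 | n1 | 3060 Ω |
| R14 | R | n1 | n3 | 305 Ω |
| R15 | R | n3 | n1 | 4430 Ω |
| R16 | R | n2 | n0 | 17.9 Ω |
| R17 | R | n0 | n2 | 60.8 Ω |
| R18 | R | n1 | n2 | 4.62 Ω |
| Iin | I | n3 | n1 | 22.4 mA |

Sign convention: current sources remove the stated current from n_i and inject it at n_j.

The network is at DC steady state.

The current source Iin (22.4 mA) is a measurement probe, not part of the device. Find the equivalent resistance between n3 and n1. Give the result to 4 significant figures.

R_eq = 1.556 Ω

Apply KCL at each of the 3 non-ground nodes and solve the resulting linear system.
Node n1: branches {R2, R4, R7, R8, R9, R11, R12, R13, R14, R15, R18, Iin} → V_1 = 0.02395
Node n2: branches {R1, R3, R6, R8, R10, R16, R17, R18} → V_2 = 0.01421
Node n3: branches {R1, R4, R5, R6, R7, R9, R10, R11, R12, R13, R14, R15, Iin} → V_3 = -0.01090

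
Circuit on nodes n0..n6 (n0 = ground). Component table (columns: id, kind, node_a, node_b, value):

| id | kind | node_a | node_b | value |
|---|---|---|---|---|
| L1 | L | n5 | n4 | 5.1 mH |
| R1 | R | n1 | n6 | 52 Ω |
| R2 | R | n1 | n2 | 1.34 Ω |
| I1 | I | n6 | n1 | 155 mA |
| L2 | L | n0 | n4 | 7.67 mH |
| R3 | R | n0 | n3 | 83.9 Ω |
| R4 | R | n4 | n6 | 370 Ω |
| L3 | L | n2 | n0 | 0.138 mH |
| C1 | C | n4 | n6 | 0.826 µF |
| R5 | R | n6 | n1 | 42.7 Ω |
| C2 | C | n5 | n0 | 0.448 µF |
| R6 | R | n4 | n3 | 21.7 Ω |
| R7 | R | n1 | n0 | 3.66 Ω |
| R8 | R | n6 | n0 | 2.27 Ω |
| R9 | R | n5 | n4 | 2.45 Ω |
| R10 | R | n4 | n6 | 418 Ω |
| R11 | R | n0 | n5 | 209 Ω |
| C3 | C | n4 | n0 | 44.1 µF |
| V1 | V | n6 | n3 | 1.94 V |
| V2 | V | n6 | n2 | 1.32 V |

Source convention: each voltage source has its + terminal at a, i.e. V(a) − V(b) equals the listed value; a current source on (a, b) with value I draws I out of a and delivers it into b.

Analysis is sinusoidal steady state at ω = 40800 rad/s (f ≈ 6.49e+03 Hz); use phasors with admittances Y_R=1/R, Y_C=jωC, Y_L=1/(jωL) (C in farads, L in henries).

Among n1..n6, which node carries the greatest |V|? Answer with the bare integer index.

3

Apply KCL at each of the 6 non-ground nodes and solve the resulting linear system.
Node n1: branches {R1, R2, I1, R5, R7} → V_1 = -0.4055-0.1682j
Node n2: branches {R2, L3, V2} → V_2 = -0.8137-0.2264j
Node n3: branches {R3, R6, V1} → V_3 = -1.434-0.2264j
Node n4: branches {L1, L2, R4, C1, R6, R9, R10, C3} → V_4 = 0.002034+0.03030j
Node n5: branches {L1, C2, R9, R11} → V_5 = 0.003335+0.02981j
Node n6: branches {R1, I1, R4, C1, R5, R8, R10, V1, V2} → V_6 = 0.5063-0.2264j
Source currents: i(V1)=-0.08325-0.01453j, i(V2)=-0.3449+0.1011j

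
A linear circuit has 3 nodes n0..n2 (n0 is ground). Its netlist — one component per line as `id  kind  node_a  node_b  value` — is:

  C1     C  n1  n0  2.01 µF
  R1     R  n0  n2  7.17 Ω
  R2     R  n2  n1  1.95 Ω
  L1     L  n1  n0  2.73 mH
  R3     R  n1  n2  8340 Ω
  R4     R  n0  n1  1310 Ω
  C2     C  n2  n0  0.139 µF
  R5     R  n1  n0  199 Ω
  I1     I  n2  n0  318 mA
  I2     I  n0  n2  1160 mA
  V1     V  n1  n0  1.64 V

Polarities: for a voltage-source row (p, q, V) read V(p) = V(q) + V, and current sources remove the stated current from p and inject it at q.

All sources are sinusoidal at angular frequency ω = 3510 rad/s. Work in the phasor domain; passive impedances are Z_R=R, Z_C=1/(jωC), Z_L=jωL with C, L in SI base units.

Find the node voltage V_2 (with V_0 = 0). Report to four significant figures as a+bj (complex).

MNA unknowns: 2 node voltages V₁..V_2 plus 1 source current (V1)
C1: Y=0.000+0.007055j on G[1,0]
R1: Y=0.1395+0.000j on G[0,2]
R2: Y=0.5128+0.000j on G[2,1]
L1: Y=0.000-0.1044j on G[1,0]
R3: Y=0.0001199+0.000j on G[1,2]
R4: Y=0.0007634+0.000j on G[0,1]
C2: Y=0.000+0.0004879j on G[2,0]
R5: Y=0.005025+0.000j on G[1,0]
I1: z[2]−=0.318, z[0]+=0.318
I2: z[0]−=1.16, z[2]+=1.16
V1: row V1−V0=1.64, i_V1 at 1,0
solve → V1=1.640+0.000j, V2=2.580-0.001929j
aux → i_V1=0.4727+0.1586j

2.580-0.001929j V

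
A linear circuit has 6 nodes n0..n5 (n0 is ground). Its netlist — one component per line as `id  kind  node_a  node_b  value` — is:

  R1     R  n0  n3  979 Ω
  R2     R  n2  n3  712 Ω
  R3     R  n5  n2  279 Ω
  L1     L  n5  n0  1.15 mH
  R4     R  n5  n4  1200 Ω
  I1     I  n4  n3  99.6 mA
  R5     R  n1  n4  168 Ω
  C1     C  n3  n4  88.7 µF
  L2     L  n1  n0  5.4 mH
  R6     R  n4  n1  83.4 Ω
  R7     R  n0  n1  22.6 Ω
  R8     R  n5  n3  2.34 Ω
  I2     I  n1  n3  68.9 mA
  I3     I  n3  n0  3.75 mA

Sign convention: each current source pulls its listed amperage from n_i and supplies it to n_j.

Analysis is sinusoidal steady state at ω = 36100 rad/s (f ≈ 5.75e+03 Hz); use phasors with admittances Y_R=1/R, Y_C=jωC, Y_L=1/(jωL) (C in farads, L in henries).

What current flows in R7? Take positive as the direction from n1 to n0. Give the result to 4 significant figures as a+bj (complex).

-0.03879+0.01396j A

Element admittances at ω=36100 rad/s:
  Y(R1) = 0.001021+0.000j S between n0,n3
  Y(R2) = 0.001404+0.000j S between n2,n3
  Y(R3) = 0.003584+0.000j S between n5,n2
  Y(L1) = 0.000-0.02409j S between n5,n0
  Y(R4) = 0.0008333+0.000j S between n5,n4
  I1: injects 0.0996 A into n3 (from n4)
  Y(R5) = 0.005952+0.000j S between n1,n4
  Y(C1) = 0.000+3.202j S between n3,n4
  Y(L2) = 0.000-0.005130j S between n1,n0
  Y(R6) = 0.01199+0.000j S between n4,n1
  Y(R7) = 0.04425+0.000j S between n0,n1
  Y(R8) = 0.4274+0.000j S between n5,n3
  I2: injects 0.0689 A into n3 (from n1)
  I3: injects 0.00375 A into n0 (from n3)
Assemble and solve the 5×5 MNA system:
  V(n1)=-0.8767+0.3155j  V(n2)=0.8429+1.336j  V(n3)=0.8973+1.303j  V(n4)=0.8916+1.344j  V(n5)=0.8216+1.349j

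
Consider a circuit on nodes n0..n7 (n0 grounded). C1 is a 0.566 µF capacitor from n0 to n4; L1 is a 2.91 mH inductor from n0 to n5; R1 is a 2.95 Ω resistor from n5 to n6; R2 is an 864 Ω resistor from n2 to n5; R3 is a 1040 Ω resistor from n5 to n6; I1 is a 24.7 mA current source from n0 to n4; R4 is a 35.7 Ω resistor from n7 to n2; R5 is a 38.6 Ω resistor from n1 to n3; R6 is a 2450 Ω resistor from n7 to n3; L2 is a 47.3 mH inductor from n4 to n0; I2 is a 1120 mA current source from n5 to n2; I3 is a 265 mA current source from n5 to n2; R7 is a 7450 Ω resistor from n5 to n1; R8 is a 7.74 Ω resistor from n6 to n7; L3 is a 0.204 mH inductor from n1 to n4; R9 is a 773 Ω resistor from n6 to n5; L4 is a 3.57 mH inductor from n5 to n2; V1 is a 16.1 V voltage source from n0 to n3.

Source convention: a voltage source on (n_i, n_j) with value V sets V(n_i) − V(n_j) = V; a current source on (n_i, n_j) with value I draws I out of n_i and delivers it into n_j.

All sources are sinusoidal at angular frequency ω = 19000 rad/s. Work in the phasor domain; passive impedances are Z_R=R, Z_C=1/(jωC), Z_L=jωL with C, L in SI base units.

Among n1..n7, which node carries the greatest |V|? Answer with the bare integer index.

2

Element admittances at ω=19000 rad/s:
  Y(C1) = 0.000+0.01075j S between n0,n4
  Y(L1) = 0.000-0.01809j S between n0,n5
  Y(R1) = 0.3390+0.000j S between n5,n6
  Y(R2) = 0.001157+0.000j S between n2,n5
  Y(R3) = 0.0009615+0.000j S between n5,n6
  I1: injects 0.0247 A into n4 (from n0)
  Y(R4) = 0.02801+0.000j S between n7,n2
  Y(R5) = 0.02591+0.000j S between n1,n3
  Y(R6) = 0.0004082+0.000j S between n7,n3
  Y(L2) = 0.000-0.001113j S between n4,n0
  I2: injects 1.12 A into n2 (from n5)
  I3: injects 0.265 A into n2 (from n5)
  Y(R7) = 0.0001342+0.000j S between n5,n1
  Y(R8) = 0.1292+0.000j S between n6,n7
  Y(L3) = 0.000-0.2580j S between n1,n4
  Y(R9) = 0.001294+0.000j S between n6,n5
  Y(L4) = 0.000-0.01474j S between n5,n2
  V1: constraint V(n0)−V(n3) = 16.1
Assemble and solve the 8×8 MNA system:
  V(n1)=-13.10+5.033j  V(n2)=42.92+27.08j  V(n3)=-16.10+0.000j  V(n4)=-13.60+5.328j  V(n5)=0.08590-0.6836j  V(n6)=2.769+1.066j  V(n7)=9.855+5.687j
  i(V1)=-0.08843-0.1327j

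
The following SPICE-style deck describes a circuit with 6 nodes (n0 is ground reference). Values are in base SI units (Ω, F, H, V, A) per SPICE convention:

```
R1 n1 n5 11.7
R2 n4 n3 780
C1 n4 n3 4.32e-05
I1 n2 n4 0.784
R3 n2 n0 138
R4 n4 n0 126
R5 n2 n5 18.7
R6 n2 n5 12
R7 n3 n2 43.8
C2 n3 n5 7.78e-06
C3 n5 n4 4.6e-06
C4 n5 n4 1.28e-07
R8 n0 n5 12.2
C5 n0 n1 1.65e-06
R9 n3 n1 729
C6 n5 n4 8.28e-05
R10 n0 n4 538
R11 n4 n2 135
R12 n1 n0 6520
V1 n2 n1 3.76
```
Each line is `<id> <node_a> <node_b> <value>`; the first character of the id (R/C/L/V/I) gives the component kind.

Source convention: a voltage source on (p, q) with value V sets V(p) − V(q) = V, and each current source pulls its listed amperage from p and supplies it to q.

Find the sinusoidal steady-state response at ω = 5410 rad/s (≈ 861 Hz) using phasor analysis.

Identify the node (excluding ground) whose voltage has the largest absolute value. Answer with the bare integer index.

1

Apply KCL at each of the 5 non-ground nodes and solve the resulting linear system.
Node n1: branches {R1, C5, R9, R12, V1} → V_1 = -5.291+0.6431j
Node n2: branches {I1, R3, R5, R6, R7, R11, V1} → V_2 = -1.531+0.6431j
Node n3: branches {R2, C1, R7, C2, R9} → V_3 = 0.3414-0.4088j
Node n4: branches {R2, C1, I1, R4, C3, C4, C6, R10, R11} → V_4 = 0.2631-0.8096j
Node n5: branches {R1, R5, R6, C2, C3, C4, R8, C6} → V_5 = 0.1839+0.6149j
Source currents: i(V1)=-0.4822-0.04329j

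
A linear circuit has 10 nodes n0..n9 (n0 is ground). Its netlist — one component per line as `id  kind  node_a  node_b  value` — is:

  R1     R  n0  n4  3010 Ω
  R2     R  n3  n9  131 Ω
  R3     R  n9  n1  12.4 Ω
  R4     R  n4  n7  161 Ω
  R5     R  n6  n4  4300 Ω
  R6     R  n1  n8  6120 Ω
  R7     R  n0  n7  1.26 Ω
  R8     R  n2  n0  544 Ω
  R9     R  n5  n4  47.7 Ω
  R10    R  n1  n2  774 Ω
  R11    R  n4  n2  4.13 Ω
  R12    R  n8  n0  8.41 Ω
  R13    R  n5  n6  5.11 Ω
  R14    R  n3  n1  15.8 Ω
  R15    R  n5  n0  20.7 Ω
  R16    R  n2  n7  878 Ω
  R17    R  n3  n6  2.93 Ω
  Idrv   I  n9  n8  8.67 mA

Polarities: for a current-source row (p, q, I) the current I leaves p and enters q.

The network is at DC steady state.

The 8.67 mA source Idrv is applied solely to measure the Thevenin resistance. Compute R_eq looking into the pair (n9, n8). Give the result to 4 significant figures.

R_eq = 56.66 Ω

Element admittances at DC:
  Y(R1) = 0.0003322 S between n0,n4
  Y(R2) = 0.007634 S between n3,n9
  Y(R3) = 0.08065 S between n9,n1
  Y(R4) = 0.006211 S between n4,n7
  Y(R5) = 0.0002326 S between n6,n4
  Y(R6) = 0.0001634 S between n1,n8
  Y(R7) = 0.7937 S between n0,n7
  Y(R8) = 0.001838 S between n2,n0
  Y(R9) = 0.02096 S between n5,n4
  Y(R10) = 0.001292 S between n1,n2
  Y(R11) = 0.2421 S between n4,n2
  Y(R12) = 0.1189 S between n8,n0
  Y(R13) = 0.1957 S between n5,n6
  Y(R14) = 0.06329 S between n3,n1
  Y(R15) = 0.04831 S between n5,n0
  Y(R16) = 0.001139 S between n2,n7
  Y(R17) = 0.3413 S between n3,n6
  Idrv: injects 0.00867 A into n8 (from n9)
Assemble and solve the 9×9 MNA system:
  V(n1)=-0.3300  V(n2)=-0.1165  V(n3)=-0.2221  V(n4)=-0.1167  V(n5)=-0.1553  V(n6)=-0.1977  V(n7)=-0.001071  V(n8)=0.07236  V(n9)=-0.4189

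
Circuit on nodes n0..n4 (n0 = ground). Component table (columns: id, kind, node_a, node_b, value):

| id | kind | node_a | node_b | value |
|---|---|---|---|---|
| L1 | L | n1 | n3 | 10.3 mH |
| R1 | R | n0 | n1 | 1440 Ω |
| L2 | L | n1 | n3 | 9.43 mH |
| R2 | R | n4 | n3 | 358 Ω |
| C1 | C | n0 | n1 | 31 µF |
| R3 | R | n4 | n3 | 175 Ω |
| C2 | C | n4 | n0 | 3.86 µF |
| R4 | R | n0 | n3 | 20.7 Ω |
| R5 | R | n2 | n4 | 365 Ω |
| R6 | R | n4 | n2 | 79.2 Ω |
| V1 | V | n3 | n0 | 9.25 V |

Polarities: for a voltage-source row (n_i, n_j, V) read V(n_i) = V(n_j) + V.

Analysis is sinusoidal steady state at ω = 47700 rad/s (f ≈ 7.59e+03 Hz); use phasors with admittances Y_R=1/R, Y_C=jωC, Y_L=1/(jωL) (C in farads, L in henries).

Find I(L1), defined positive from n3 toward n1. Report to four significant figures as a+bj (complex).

Element admittances at ω=47700 rad/s:
  Y(L1) = 0.000-0.002035j S between n1,n3
  Y(R1) = 0.0006944+0.000j S between n0,n1
  Y(L2) = 0.000-0.002223j S between n1,n3
  Y(R2) = 0.002793+0.000j S between n4,n3
  Y(C1) = 0.000+1.479j S between n0,n1
  Y(R3) = 0.005714+0.000j S between n4,n3
  Y(C2) = 0.000+0.1841j S between n4,n0
  Y(R4) = 0.04831+0.000j S between n0,n3
  Y(R5) = 0.002740+0.000j S between n2,n4
  Y(R6) = 0.01263+0.000j S between n4,n2
  V1: constraint V(n3)−V(n0) = 9.25
Assemble and solve the 5×5 MNA system:
  V(n1)=-0.02672-1.258e-05j  V(n2)=0.01971-0.4265j  V(n3)=9.250+0.000j  V(n4)=0.01971-0.4265j
  i(V1)=-0.5254+0.03588j

2.561e-08-0.01888j A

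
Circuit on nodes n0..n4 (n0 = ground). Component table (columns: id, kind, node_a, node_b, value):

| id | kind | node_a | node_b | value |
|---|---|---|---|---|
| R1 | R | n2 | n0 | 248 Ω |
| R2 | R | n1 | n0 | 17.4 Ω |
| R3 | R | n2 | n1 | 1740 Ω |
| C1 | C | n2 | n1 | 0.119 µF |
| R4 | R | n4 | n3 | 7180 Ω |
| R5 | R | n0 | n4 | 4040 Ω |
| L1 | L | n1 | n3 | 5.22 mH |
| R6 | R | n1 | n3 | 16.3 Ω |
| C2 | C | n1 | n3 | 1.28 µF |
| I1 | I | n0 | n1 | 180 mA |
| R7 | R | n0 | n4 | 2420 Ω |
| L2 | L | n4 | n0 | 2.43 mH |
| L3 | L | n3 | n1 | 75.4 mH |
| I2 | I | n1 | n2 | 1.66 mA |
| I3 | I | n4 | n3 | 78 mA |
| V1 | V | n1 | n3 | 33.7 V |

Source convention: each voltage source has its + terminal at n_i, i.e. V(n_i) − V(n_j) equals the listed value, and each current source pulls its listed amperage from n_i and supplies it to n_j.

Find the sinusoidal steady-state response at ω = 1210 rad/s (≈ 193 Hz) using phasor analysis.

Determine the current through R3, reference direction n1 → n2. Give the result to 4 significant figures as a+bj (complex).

0.002052-6.832e-05j A

MNA unknowns: 4 node voltages V₁..V_4 plus 1 source current (V1)
R1: Y=0.004032+0.000j on G[2,0]
R2: Y=0.05747+0.000j on G[1,0]
R3: Y=0.0005747+0.000j on G[2,1]
C1: Y=0.000+0.0001440j on G[2,1]
R4: Y=0.0001393+0.000j on G[4,3]
R5: Y=0.0002475+0.000j on G[0,4]
L1: Y=0.000-0.1583j on G[1,3]
R6: Y=0.06135+0.000j on G[1,3]
C2: Y=0.000+0.001549j on G[1,3]
I1: z[0]−=0.18, z[1]+=0.18
R7: Y=0.0004132+0.000j on G[0,4]
L2: Y=0.000-0.3401j on G[4,0]
L3: Y=0.000-0.01096j on G[3,1]
I2: z[1]−=0.00166, z[2]+=0.00166
I3: z[4]−=0.078, z[3]+=0.078
V1: row V1−V3=33.7, i_V1 at 1,3
solve → V1=4.495-0.008321j, V2=0.9248+0.1106j, V3=-29.20-0.008321j, V4=-0.0005642-0.2413j
aux → i_V1=-2.150+5.653j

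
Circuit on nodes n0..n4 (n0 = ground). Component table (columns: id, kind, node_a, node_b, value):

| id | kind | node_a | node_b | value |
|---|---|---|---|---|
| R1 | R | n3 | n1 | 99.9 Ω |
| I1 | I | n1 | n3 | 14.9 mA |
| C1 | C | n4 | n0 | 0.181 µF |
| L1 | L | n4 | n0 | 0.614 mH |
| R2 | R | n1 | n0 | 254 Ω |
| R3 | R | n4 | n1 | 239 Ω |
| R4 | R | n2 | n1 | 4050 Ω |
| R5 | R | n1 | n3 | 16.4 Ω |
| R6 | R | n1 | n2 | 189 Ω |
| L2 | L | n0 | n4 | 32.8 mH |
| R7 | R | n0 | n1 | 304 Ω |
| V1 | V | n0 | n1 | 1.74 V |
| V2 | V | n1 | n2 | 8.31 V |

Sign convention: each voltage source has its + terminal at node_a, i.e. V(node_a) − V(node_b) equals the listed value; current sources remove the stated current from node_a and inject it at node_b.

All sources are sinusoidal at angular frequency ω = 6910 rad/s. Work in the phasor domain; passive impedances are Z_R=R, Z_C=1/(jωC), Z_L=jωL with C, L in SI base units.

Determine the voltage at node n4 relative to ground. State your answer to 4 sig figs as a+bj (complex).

-0.0005338-0.03047j V

Element admittances at ω=6910 rad/s:
  Y(R1) = 0.01001+0.000j S between n3,n1
  I1: injects 0.0149 A into n3 (from n1)
  Y(C1) = 0.000+0.001251j S between n4,n0
  Y(L1) = 0.000-0.2357j S between n4,n0
  Y(R2) = 0.003937+0.000j S between n1,n0
  Y(R3) = 0.004184+0.000j S between n4,n1
  Y(R4) = 0.0002469+0.000j S between n2,n1
  Y(R5) = 0.06098+0.000j S between n1,n3
  Y(R6) = 0.005291+0.000j S between n1,n2
  Y(L2) = 0.000-0.004412j S between n0,n4
  Y(R7) = 0.003289+0.000j S between n0,n1
  V1: constraint V(n0)−V(n1) = 1.74
  V2: constraint V(n1)−V(n2) = 8.31
Assemble and solve the 6×6 MNA system:
  V(n1)=-1.740+0.000j  V(n2)=-10.05+0.000j  V(n3)=-1.530+0.000j  V(n4)=-0.0005338-0.03047j
  i(V1)=-0.01985+0.0001275j  i(V2)=-0.04602+0.000j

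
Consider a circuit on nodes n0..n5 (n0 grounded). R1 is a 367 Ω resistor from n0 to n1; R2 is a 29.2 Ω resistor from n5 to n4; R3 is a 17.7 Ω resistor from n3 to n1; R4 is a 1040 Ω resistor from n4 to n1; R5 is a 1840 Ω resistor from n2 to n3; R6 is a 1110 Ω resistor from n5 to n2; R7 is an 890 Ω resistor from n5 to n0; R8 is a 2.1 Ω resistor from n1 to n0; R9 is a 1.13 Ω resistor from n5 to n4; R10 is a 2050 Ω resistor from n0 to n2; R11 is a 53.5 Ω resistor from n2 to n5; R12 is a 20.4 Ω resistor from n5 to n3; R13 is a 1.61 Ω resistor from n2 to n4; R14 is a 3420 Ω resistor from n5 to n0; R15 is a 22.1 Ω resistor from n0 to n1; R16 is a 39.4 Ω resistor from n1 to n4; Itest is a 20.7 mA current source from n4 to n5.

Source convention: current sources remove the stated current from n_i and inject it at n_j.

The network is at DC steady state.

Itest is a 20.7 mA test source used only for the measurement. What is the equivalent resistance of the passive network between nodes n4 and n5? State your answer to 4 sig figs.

Element admittances at DC:
  Y(R1) = 0.002725 S between n0,n1
  Y(R2) = 0.03425 S between n5,n4
  Y(R3) = 0.05650 S between n3,n1
  Y(R4) = 0.0009615 S between n4,n1
  Y(R5) = 0.0005435 S between n2,n3
  Y(R6) = 0.0009009 S between n5,n2
  Y(R7) = 0.001124 S between n5,n0
  Y(R8) = 0.4762 S between n1,n0
  Y(R9) = 0.8850 S between n5,n4
  Y(R10) = 0.0004878 S between n0,n2
  Y(R11) = 0.01869 S between n2,n5
  Y(R12) = 0.04902 S between n5,n3
  Y(R13) = 0.6211 S between n2,n4
  Y(R14) = 0.0002924 S between n5,n0
  Y(R15) = 0.04525 S between n0,n1
  Y(R16) = 0.02538 S between n1,n4
  Itest: injects 0.0207 A into n5 (from n4)
Assemble and solve the 5×5 MNA system:
  V(n1)=-1.949e-05  V(n2)=-0.01030  V(n3)=0.004911  V(n4)=-0.01098  V(n5)=0.01076

R_eq = 1.050 Ω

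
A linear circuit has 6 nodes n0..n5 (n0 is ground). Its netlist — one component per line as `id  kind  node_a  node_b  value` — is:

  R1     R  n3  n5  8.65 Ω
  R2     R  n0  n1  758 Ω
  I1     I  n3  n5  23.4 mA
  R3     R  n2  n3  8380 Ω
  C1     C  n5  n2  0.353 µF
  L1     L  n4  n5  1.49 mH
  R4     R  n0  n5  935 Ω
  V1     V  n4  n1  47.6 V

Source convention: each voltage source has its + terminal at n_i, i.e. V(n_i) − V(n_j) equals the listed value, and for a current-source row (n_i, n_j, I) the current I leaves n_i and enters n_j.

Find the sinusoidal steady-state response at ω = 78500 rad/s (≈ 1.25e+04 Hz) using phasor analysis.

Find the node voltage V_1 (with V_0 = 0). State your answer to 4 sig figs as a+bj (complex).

Element admittances at ω=78500 rad/s:
  Y(R1) = 0.1156+0.000j S between n3,n5
  Y(R2) = 0.001319+0.000j S between n0,n1
  I1: injects 0.0234 A into n5 (from n3)
  Y(R3) = 0.0001193+0.000j S between n2,n3
  Y(C1) = 0.000+0.02771j S between n5,n2
  Y(L1) = 0.000-0.008550j S between n4,n5
  Y(R4) = 0.001070+0.000j S between n0,n5
  V1: constraint V(n4)−V(n1) = 47.6
Assemble and solve the 6×6 MNA system:
  V(n1)=-21.21+1.465j  V(n2)=26.16-1.807j  V(n3)=25.96-1.808j  V(n4)=26.39+1.465j  V(n5)=26.16-1.808j
  i(V1)=-0.02798+0.001933j

-21.21+1.465j V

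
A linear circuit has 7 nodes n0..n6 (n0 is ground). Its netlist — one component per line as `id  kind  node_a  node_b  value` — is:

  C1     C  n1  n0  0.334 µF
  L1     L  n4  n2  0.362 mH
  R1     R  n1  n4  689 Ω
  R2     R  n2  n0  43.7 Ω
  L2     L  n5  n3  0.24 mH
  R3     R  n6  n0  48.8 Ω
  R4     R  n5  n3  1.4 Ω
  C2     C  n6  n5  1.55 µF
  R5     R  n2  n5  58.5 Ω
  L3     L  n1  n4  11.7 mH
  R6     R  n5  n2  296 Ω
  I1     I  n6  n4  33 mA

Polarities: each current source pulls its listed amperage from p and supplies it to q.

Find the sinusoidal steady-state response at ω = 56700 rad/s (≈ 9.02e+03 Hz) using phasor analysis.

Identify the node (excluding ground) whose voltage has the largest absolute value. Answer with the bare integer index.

4

Element admittances at ω=56700 rad/s:
  Y(C1) = 0.000+0.01894j S between n1,n0
  Y(L1) = 0.000-0.04872j S between n4,n2
  Y(R1) = 0.001451+0.000j S between n1,n4
  Y(R2) = 0.02288+0.000j S between n2,n0
  Y(L2) = 0.000-0.07349j S between n5,n3
  Y(R3) = 0.02049+0.000j S between n6,n0
  Y(R4) = 0.7143+0.000j S between n5,n3
  Y(C2) = 0.000+0.08789j S between n6,n5
  Y(R5) = 0.01709+0.000j S between n2,n5
  Y(L3) = 0.000-0.001507j S between n1,n4
  Y(R6) = 0.003378+0.000j S between n5,n2
  I1: injects 0.033 A into n4 (from n6)
Assemble and solve the 6×6 MNA system:
  V(n1)=0.01413-0.08578j  V(n2)=0.4550-0.08183j  V(n3)=-0.5691-0.1602j  V(n4)=0.4605+0.5622j  V(n5)=-0.5691-0.1602j  V(n6)=-0.5873+0.07832j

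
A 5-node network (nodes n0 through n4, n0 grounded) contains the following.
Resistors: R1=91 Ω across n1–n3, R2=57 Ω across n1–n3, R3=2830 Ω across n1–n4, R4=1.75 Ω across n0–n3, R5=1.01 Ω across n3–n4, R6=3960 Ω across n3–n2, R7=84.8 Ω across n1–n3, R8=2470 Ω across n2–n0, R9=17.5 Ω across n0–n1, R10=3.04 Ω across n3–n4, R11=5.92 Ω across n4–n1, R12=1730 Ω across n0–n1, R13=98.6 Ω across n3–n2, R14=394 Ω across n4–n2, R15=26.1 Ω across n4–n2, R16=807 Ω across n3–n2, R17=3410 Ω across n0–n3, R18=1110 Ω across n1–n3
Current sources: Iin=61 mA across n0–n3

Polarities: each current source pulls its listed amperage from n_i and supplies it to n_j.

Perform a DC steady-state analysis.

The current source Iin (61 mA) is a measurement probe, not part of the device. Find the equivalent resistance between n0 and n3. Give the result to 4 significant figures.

R_eq = 1.622 Ω

MNA unknowns: 4 node voltages V₁..V_4
R1: Y=0.01099 on G[1,3]
R2: Y=0.01754 on G[1,3]
R3: Y=0.0003534 on G[1,4]
R4: Y=0.5714 on G[0,3]
R5: Y=0.9901 on G[3,4]
R6: Y=0.0002525 on G[3,2]
R7: Y=0.01179 on G[1,3]
R8: Y=0.0004049 on G[2,0]
R9: Y=0.05714 on G[0,1]
R10: Y=0.3289 on G[3,4]
R11: Y=0.1689 on G[4,1]
R12: Y=0.0005780 on G[0,1]
R13: Y=0.01014 on G[3,2]
R14: Y=0.002538 on G[4,2]
R15: Y=0.03831 on G[4,2]
R16: Y=0.001239 on G[3,2]
R17: Y=0.0002933 on G[0,3]
R18: Y=0.0009009 on G[1,3]
Iin: z[0]−=0.061, z[3]+=0.061
solve → V1=0.07601, V2=0.09618, V3=0.09895, V4=0.09634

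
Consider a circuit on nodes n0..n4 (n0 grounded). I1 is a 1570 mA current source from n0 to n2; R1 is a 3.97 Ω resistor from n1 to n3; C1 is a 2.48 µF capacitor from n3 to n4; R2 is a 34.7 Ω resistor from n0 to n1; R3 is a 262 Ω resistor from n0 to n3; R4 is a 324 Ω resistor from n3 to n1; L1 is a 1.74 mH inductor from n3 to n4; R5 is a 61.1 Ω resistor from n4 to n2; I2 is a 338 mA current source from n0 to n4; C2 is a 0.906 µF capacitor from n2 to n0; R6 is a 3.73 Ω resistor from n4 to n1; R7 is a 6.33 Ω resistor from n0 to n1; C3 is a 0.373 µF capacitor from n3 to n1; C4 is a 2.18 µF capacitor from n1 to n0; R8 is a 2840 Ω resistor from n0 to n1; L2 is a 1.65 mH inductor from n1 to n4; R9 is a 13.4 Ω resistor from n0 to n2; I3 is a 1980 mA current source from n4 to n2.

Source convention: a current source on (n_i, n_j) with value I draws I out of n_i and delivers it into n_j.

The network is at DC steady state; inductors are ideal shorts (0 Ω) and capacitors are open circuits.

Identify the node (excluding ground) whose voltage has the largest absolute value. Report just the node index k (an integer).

2

Element admittances at DC:
  I1: injects 1.57 A into n2 (from n0)
  Y(R1) = 0.2519 S between n1,n3
  Y(C1) = 0.000 S between n3,n4
  Y(R2) = 0.02882 S between n0,n1
  Y(R3) = 0.003817 S between n0,n3
  Y(R4) = 0.003086 S between n3,n1
  L1: short n3↔n4 (DC inductor)
  Y(R5) = 0.01637 S between n4,n2
  I2: injects 0.338 A into n4 (from n0)
  Y(C2) = 0.000 S between n2,n0
  Y(R6) = 0.2681 S between n4,n1
  Y(R7) = 0.1580 S between n0,n1
  Y(C3) = 0.000 S between n3,n1
  Y(C4) = 0.000 S between n1,n0
  Y(R8) = 0.0003521 S between n0,n1
  L2: short n1↔n4 (DC inductor)
  Y(R9) = 0.07463 S between n0,n2
  I3: injects 1.98 A into n2 (from n4)
Assemble and solve the 6×6 MNA system:
  V(n1)=-4.910  V(n2)=38.13  V(n3)=-4.910  V(n4)=-4.910
  i(L1)=0.01874  i(L2)=0.9188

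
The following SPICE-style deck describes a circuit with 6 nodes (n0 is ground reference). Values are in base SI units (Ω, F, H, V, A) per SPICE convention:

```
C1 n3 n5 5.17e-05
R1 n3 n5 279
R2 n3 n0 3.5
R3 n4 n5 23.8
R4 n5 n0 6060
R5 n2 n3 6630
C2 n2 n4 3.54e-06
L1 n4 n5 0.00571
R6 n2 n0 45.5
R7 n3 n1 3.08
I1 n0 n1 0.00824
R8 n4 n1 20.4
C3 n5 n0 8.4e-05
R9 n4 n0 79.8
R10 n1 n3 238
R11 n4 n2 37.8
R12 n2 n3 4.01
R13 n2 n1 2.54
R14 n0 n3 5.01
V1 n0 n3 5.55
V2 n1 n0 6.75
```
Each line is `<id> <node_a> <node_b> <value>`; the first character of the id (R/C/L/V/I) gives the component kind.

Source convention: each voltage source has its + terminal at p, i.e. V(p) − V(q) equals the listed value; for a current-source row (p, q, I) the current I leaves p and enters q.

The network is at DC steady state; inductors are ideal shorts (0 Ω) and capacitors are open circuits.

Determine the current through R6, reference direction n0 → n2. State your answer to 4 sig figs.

Apply KCL at each of the 5 non-ground nodes and solve the resulting linear system.
Node n1: branches {R7, I1, R8, R10, R13, V2} → V_1 = 6.750
Node n2: branches {R5, C2, R6, R11, R12, R13} → V_2 = 1.992
Node n3: branches {C1, R1, R2, R5, R7, R10, R12, R14, V1} → V_3 = -5.550
Node n4: branches {R3, C2, L1, R8, R9, R11} → V_4 = 3.964
Node n5: branches {C1, R1, R3, R4, L1, C3} → V_5 = 3.964
Source currents: i(L1)=0.03475, i(V1)=-8.655, i(V2)=-6.047

-0.04377 A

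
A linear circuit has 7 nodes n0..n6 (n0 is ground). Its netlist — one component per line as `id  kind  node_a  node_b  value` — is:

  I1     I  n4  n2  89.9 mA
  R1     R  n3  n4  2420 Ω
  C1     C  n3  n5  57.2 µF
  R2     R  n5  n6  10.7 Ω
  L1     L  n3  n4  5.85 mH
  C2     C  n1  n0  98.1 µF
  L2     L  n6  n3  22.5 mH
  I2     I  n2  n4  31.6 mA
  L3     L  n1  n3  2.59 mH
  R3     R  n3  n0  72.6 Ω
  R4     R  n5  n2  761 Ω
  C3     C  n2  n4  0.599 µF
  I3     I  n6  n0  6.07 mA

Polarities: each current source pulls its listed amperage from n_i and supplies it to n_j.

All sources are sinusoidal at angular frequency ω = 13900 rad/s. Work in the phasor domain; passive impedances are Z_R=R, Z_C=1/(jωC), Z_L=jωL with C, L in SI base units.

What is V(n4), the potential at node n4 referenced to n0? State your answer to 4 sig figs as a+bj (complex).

-0.8289-0.1873j V

Apply KCL at each of the 6 non-ground nodes and solve the resulting linear system.
Node n1: branches {C2, L3} → V_1 = 0.001750+0.003602j
Node n2: branches {I1, I2, R4, C3} → V_2 = 0.2704-7.132j
Node n3: branches {R1, C1, L1, L2, L3, R3} → V_3 = -0.08414-0.1732j
Node n4: branches {I1, R1, L1, I2, C3} → V_4 = -0.8289-0.1873j
Node n5: branches {C1, R2, R4} → V_5 = -0.09596-0.1662j
Node n6: branches {R2, L2, I3} → V_6 = -0.1611-0.1688j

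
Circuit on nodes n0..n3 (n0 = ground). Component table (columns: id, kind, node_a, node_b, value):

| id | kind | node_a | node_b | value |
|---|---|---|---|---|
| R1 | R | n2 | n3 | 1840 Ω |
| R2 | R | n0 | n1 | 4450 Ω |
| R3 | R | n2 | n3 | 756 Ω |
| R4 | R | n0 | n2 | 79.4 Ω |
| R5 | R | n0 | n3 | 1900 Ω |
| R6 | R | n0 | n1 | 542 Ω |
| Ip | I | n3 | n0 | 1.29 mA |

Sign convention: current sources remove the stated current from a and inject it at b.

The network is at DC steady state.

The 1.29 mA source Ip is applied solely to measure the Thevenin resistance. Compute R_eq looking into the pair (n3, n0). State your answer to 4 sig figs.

MNA unknowns: 3 node voltages V₁..V_3
R1: Y=0.0005435 on G[2,3]
R2: Y=0.0002247 on G[0,1]
R3: Y=0.001323 on G[2,3]
R4: Y=0.01259 on G[0,2]
R5: Y=0.0005263 on G[0,3]
R6: Y=0.001845 on G[0,1]
Ip: z[3]−=0.00129, z[0]+=0.00129
solve → V1=0.000, V2=-0.07737, V3=-0.5995

R_eq = 464.7 Ω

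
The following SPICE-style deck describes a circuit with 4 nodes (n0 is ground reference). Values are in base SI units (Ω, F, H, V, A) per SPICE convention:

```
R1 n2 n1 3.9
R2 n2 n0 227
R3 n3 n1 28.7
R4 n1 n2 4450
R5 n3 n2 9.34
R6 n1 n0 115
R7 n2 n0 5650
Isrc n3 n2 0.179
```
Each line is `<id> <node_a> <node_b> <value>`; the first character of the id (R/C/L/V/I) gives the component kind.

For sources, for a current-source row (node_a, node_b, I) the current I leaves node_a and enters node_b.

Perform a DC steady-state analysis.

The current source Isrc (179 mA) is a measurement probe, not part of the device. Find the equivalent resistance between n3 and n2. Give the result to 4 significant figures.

MNA unknowns: 3 node voltages V₁..V_3
R1: Y=0.2564 on G[2,1]
R2: Y=0.004405 on G[2,0]
R3: Y=0.03484 on G[3,1]
R4: Y=0.0002247 on G[1,2]
R5: Y=0.1071 on G[3,2]
R6: Y=0.008696 on G[1,0]
R7: Y=0.0001770 on G[2,0]
Isrc: z[3]−=0.179, z[2]+=0.179
solve → V1=-0.05305, V2=0.1007, V3=-1.198

R_eq = 7.258 Ω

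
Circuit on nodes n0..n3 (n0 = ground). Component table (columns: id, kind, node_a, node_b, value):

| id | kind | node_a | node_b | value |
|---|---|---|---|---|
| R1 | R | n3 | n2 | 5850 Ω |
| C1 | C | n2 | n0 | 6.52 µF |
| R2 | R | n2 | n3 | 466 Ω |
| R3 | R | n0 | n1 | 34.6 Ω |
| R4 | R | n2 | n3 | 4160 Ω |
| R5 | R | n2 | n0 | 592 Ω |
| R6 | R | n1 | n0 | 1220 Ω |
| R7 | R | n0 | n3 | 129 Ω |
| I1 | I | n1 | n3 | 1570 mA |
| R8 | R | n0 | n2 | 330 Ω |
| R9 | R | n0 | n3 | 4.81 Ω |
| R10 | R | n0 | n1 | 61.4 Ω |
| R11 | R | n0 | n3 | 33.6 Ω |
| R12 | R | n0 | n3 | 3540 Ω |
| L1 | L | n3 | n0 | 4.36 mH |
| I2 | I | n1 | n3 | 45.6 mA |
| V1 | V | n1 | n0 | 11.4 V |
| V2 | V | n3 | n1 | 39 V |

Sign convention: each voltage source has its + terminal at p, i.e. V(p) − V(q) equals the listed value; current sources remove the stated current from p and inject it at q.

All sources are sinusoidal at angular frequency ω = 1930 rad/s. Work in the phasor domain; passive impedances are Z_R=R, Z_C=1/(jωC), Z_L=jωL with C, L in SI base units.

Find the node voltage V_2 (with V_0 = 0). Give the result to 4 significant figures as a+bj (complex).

4.439-7.676j V

Apply KCL at each of the 3 non-ground nodes and solve the resulting linear system.
Node n1: branches {R3, R6, I1, R10, I2, V1, V2} → V_1 = 11.40+0.000j
Node n2: branches {R1, C1, R2, R4, R5, R8} → V_2 = 4.439-7.676j
Node n3: branches {R1, R2, R4, R7, I1, R9, R11, R12, L1, I2, V2} → V_3 = 50.40+0.000j
Source currents: i(V1)=-13.03+5.970j, i(V2)=-10.89+5.970j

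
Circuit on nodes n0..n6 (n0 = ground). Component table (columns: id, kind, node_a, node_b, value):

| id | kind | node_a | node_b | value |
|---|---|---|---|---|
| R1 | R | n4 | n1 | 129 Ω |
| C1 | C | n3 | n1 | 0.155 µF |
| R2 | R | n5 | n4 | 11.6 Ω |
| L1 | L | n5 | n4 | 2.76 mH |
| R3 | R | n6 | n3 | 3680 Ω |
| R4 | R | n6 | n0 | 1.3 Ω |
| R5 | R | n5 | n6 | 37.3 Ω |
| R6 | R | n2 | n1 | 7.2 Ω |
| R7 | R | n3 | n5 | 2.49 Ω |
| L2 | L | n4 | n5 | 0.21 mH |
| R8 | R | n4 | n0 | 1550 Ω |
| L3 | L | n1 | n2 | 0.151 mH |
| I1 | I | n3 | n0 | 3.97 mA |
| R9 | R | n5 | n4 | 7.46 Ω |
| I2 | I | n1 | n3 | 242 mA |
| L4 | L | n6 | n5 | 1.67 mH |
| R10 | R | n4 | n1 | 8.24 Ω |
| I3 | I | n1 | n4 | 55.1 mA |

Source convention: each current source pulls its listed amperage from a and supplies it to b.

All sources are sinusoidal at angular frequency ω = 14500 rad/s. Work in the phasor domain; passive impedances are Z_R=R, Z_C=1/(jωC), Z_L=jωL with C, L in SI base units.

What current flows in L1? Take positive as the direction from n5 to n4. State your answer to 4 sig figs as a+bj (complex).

0.01212-0.008090j A

Apply KCL at each of the 6 non-ground nodes and solve the resulting linear system.
Node n1: branches {R1, C1, R6, L3, I2, R10, I3} → V_1 = -2.686-0.4902j
Node n2: branches {R6, L3} → V_2 = -2.686-0.4902j
Node n3: branches {C1, R3, R7, I1, I2} → V_3 = 0.5406-0.07941j
Node n4: branches {R1, R2, L1, L2, R8, R9, R10, I3} → V_4 = -0.3778-0.5463j
Node n5: branches {R2, L1, R5, R7, L2, R9, L4} → V_5 = -0.05407-0.06141j
Node n6: branches {R3, R4, R5, L4} → V_6 = -0.004844+0.0004582j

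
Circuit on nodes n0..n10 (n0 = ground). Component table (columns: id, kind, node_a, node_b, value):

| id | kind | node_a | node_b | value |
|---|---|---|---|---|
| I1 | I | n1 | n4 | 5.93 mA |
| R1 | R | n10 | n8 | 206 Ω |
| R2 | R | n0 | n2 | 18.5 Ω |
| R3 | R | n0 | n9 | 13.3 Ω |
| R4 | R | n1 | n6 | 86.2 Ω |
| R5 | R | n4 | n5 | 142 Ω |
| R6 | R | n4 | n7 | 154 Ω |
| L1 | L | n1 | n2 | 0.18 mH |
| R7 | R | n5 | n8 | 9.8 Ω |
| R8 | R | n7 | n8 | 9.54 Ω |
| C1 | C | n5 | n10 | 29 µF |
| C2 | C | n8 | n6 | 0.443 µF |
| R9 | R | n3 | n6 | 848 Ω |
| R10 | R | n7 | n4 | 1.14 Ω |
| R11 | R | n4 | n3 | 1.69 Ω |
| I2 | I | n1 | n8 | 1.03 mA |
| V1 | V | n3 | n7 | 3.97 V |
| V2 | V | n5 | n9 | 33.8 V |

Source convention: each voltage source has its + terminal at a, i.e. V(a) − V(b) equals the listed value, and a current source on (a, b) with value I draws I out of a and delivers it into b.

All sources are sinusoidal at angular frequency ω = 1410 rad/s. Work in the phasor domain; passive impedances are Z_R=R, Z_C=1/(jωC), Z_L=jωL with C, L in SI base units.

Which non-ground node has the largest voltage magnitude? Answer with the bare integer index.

Element admittances at ω=1410 rad/s:
  I1: injects 0.00593 A into n4 (from n1)
  Y(R1) = 0.004854+0.000j S between n10,n8
  Y(R2) = 0.05405+0.000j S between n0,n2
  Y(R3) = 0.07519+0.000j S between n0,n9
  Y(R4) = 0.01160+0.000j S between n1,n6
  Y(R5) = 0.007042+0.000j S between n4,n5
  Y(R6) = 0.006494+0.000j S between n4,n7
  Y(L1) = 0.000-3.940j S between n1,n2
  Y(R7) = 0.1020+0.000j S between n5,n8
  Y(R8) = 0.1048+0.000j S between n7,n8
  Y(C1) = 0.000+0.04089j S between n5,n10
  Y(C2) = 0.000+0.0006246j S between n8,n6
  Y(R9) = 0.001179+0.000j S between n3,n6
  Y(R10) = 0.8772+0.000j S between n7,n4
  Y(R11) = 0.5917+0.000j S between n4,n3
  I2: injects 0.00103 A into n8 (from n1)
  V1: constraint V(n3)−V(n7) = 3.97
  V2: constraint V(n5)−V(n9) = 33.8
Assemble and solve the 12×12 MNA system:
  V(n1)=0.6012+0.3000j  V(n2)=0.6052+0.2917j  V(n3)=36.60-0.3187j  V(n4)=34.23-0.3182j  V(n5)=33.36-0.2097j  V(n6)=4.021+1.659j  V(n7)=32.63-0.3187j  V(n8)=33.00-0.3483j  V(n9)=-0.4351-0.2097j  V(n10)=33.34-0.1691j
  i(V1)=-1.445+0.002639j  i(V2)=-0.03272-0.01577j

3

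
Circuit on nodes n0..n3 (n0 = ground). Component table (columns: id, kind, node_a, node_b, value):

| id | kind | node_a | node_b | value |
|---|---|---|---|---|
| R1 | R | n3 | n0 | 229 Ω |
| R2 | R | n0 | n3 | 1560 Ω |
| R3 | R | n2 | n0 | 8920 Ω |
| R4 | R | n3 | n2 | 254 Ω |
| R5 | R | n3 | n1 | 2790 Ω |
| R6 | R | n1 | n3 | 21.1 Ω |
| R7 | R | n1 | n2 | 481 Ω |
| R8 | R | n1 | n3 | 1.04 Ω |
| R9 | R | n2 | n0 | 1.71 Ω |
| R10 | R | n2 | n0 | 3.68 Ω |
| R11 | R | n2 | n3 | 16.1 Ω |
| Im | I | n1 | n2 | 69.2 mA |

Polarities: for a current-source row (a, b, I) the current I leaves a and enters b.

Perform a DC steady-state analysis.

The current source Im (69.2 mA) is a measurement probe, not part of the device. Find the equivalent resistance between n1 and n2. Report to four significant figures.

Element admittances at DC:
  Y(R1) = 0.004367 S between n3,n0
  Y(R2) = 0.0006410 S between n0,n3
  Y(R3) = 0.0001121 S between n2,n0
  Y(R4) = 0.003937 S between n3,n2
  Y(R5) = 0.0003584 S between n3,n1
  Y(R6) = 0.04739 S between n1,n3
  Y(R7) = 0.002079 S between n1,n2
  Y(R8) = 0.9615 S between n1,n3
  Y(R9) = 0.5848 S between n2,n0
  Y(R10) = 0.2717 S between n2,n0
  Y(R11) = 0.06211 S between n2,n3
  Im: injects 0.0692 A into n2 (from n1)
Assemble and solve the 3×3 MNA system:
  V(n1)=-1.006  V(n2)=0.005490  V(n3)=-0.9392

R_eq = 14.61 Ω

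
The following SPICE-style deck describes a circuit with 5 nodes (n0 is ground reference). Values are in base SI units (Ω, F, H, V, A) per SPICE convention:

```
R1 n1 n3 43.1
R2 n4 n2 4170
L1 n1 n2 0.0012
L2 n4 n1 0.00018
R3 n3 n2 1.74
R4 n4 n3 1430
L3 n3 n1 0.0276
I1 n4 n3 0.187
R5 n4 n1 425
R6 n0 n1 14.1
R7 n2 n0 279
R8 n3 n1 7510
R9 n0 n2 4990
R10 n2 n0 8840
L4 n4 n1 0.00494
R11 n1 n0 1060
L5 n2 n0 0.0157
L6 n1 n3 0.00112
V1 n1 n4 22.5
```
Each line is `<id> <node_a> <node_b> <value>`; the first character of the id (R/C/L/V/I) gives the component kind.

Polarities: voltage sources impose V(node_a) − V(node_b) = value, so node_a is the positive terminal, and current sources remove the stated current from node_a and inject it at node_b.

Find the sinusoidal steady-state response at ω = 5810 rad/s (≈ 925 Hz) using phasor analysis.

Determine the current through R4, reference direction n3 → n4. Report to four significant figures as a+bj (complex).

MNA unknowns: 4 node voltages V₁..V_4 plus 1 source current (V1)
R1: Y=0.02320+0.000j on G[1,3]
R2: Y=0.0002398+0.000j on G[4,2]
L1: Y=0.000-0.1434j on G[1,2]
L2: Y=0.000-0.9562j on G[4,1]
R3: Y=0.5747+0.000j on G[3,2]
R4: Y=0.0006993+0.000j on G[4,3]
L3: Y=0.000-0.006236j on G[3,1]
I1: z[4]−=0.187, z[3]+=0.187
R5: Y=0.002353+0.000j on G[4,1]
R6: Y=0.07092+0.000j on G[0,1]
R7: Y=0.003584+0.000j on G[2,0]
R8: Y=0.0001332+0.000j on G[3,1]
R9: Y=0.0002004+0.000j on G[0,2]
R10: Y=0.0001131+0.000j on G[2,0]
L4: Y=0.000-0.03484j on G[4,1]
R11: Y=0.0009434+0.000j on G[1,0]
L5: Y=0.000-0.01096j on G[2,0]
L6: Y=0.000-0.1537j on G[1,3]
V1: row V1−V4=22.5, i_V1 at 1,4
solve → V1=-0.06745-0.03996j, V2=-0.09300+0.4752j, V3=0.05338+0.4868j, V4=-22.57-0.03996j
aux → i_V1=0.1129+22.30j

0.01582+0.0003684j A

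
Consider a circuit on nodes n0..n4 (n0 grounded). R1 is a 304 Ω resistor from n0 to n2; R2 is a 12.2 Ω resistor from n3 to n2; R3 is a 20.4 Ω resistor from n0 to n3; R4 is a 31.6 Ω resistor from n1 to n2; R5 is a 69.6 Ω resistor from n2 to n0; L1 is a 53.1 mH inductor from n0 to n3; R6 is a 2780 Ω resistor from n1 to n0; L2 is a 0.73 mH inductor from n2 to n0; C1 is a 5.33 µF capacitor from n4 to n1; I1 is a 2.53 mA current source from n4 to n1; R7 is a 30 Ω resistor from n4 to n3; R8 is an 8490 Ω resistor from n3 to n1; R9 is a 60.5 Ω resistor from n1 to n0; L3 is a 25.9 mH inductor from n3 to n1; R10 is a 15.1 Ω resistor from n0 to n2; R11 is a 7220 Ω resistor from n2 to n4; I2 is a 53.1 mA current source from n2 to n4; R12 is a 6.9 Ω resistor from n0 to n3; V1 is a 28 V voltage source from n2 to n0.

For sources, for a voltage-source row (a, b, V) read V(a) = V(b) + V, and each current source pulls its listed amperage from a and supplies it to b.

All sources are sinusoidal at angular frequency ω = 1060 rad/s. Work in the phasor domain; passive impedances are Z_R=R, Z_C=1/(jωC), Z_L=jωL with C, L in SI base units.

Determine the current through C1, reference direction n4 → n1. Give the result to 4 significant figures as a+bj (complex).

0.01931-0.03053j A

Apply KCL at each of the 4 non-ground nodes and solve the resulting linear system.
Node n1: branches {R4, R6, C1, I1, R8, R9, L3} → V_1 = 15.44+4.176j
Node n2: branches {R1, R2, R4, R5, L2, R10, R11, I2, V1} → V_2 = 28.00+0.000j
Node n3: branches {R2, R3, L1, R7, R8, L3, R12} → V_3 = 9.025-0.1539j
Node n4: branches {C1, I1, R7, R11, I2} → V_4 = 10.04+0.7590j
Source currents: i(V1)=-4.357+36.30j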